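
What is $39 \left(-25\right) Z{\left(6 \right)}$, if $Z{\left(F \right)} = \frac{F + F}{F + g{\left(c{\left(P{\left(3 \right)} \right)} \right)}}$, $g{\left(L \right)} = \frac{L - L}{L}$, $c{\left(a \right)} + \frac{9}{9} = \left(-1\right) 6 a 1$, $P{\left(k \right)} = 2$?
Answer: $-1950$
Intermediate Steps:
$c{\left(a \right)} = -1 - 6 a$ ($c{\left(a \right)} = -1 + \left(-1\right) 6 a 1 = -1 + - 6 a 1 = -1 - 6 a$)
$g{\left(L \right)} = 0$ ($g{\left(L \right)} = \frac{0}{L} = 0$)
$Z{\left(F \right)} = 2$ ($Z{\left(F \right)} = \frac{F + F}{F + 0} = \frac{2 F}{F} = 2$)
$39 \left(-25\right) Z{\left(6 \right)} = 39 \left(-25\right) 2 = \left(-975\right) 2 = -1950$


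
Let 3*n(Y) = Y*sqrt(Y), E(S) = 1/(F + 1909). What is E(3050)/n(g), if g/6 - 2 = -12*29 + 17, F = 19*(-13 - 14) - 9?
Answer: I*sqrt(1974)/1801563204 ≈ 2.4662e-8*I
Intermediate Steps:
F = -522 (F = 19*(-27) - 9 = -513 - 9 = -522)
E(S) = 1/1387 (E(S) = 1/(-522 + 1909) = 1/1387)
g = -1974 (g = 12 + 6*(-12*29 + 17) = 12 + 6*(-348 + 17) = 12 + 6*(-331) = 12 - 1986 = -1974)
n(Y) = Y**(3/2)/3 (n(Y) = (Y*sqrt(Y))/3 = Y**(3/2)/3)
E(3050)/n(g) = 1/(1387*(((-1974)**(3/2)/3))) = 1/(1387*(((-1974*I*sqrt(1974))/3))) = 1/(1387*((-658*I*sqrt(1974)))) = (I*sqrt(1974)/1298892)/1387 = I*sqrt(1974)/1801563204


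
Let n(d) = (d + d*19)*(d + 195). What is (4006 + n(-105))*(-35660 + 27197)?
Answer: 1565604222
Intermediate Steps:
n(d) = 20*d*(195 + d) (n(d) = (d + 19*d)*(195 + d) = (20*d)*(195 + d) = 20*d*(195 + d))
(4006 + n(-105))*(-35660 + 27197) = (4006 + 20*(-105)*(195 - 105))*(-35660 + 27197) = (4006 + 20*(-105)*90)*(-8463) = (4006 - 189000)*(-8463) = -184994*(-8463) = 1565604222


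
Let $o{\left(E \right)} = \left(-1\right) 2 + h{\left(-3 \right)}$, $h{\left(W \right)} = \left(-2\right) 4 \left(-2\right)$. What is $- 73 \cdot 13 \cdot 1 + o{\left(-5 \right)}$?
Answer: $-935$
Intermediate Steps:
$h{\left(W \right)} = 16$ ($h{\left(W \right)} = \left(-8\right) \left(-2\right) = 16$)
$o{\left(E \right)} = 14$ ($o{\left(E \right)} = \left(-1\right) 2 + 16 = -2 + 16 = 14$)
$- 73 \cdot 13 \cdot 1 + o{\left(-5 \right)} = - 73 \cdot 13 \cdot 1 + 14 = \left(-73\right) 13 + 14 = -949 + 14 = -935$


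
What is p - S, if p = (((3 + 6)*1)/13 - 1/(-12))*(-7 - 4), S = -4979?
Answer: 775393/156 ≈ 4970.5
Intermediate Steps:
p = -1331/156 (p = ((9*1)*(1/13) - 1*(-1/12))*(-11) = (9*(1/13) + 1/12)*(-11) = (9/13 + 1/12)*(-11) = (121/156)*(-11) = -1331/156 ≈ -8.5320)
p - S = -1331/156 - 1*(-4979) = -1331/156 + 4979 = 775393/156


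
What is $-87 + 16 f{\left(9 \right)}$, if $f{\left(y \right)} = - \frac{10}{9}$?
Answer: $- \frac{943}{9} \approx -104.78$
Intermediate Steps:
$f{\left(y \right)} = - \frac{10}{9}$ ($f{\left(y \right)} = \left(-10\right) \frac{1}{9} = - \frac{10}{9}$)
$-87 + 16 f{\left(9 \right)} = -87 + 16 \left(- \frac{10}{9}\right) = -87 - \frac{160}{9} = - \frac{943}{9}$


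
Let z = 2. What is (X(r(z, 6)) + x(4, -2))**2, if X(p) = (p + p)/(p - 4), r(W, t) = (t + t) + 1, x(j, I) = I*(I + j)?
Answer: 100/81 ≈ 1.2346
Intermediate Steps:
r(W, t) = 1 + 2*t (r(W, t) = 2*t + 1 = 1 + 2*t)
X(p) = 2*p/(-4 + p) (X(p) = (2*p)/(-4 + p) = 2*p/(-4 + p))
(X(r(z, 6)) + x(4, -2))**2 = (2*(1 + 2*6)/(-4 + (1 + 2*6)) - 2*(-2 + 4))**2 = (2*(1 + 12)/(-4 + (1 + 12)) - 2*2)**2 = (2*13/(-4 + 13) - 4)**2 = (2*13/9 - 4)**2 = (2*13*(1/9) - 4)**2 = (26/9 - 4)**2 = (-10/9)**2 = 100/81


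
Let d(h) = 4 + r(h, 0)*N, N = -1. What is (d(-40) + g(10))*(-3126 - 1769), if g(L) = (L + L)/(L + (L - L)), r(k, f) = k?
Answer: -225170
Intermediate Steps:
g(L) = 2 (g(L) = (2*L)/(L + 0) = (2*L)/L = 2)
d(h) = 4 - h (d(h) = 4 + h*(-1) = 4 - h)
(d(-40) + g(10))*(-3126 - 1769) = ((4 - 1*(-40)) + 2)*(-3126 - 1769) = ((4 + 40) + 2)*(-4895) = (44 + 2)*(-4895) = 46*(-4895) = -225170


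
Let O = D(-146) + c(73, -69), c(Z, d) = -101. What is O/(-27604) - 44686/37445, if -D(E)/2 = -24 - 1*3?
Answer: -1231752429/1033631780 ≈ -1.1917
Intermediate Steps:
D(E) = 54 (D(E) = -2*(-24 - 1*3) = -2*(-24 - 3) = -2*(-27) = 54)
O = -47 (O = 54 - 101 = -47)
O/(-27604) - 44686/37445 = -47/(-27604) - 44686/37445 = -47*(-1/27604) - 44686*1/37445 = 47/27604 - 44686/37445 = -1231752429/1033631780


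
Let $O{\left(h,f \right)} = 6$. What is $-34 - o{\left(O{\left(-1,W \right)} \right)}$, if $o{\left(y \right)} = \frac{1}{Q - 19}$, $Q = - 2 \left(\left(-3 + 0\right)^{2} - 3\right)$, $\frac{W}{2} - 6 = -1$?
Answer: $- \frac{1053}{31} \approx -33.968$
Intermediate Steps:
$W = 10$ ($W = 12 + 2 \left(-1\right) = 12 - 2 = 10$)
$Q = -12$ ($Q = - 2 \left(\left(-3\right)^{2} - 3\right) = - 2 \left(9 - 3\right) = \left(-2\right) 6 = -12$)
$o{\left(y \right)} = - \frac{1}{31}$ ($o{\left(y \right)} = \frac{1}{-12 - 19} = \frac{1}{-31} = - \frac{1}{31}$)
$-34 - o{\left(O{\left(-1,W \right)} \right)} = -34 - - \frac{1}{31} = -34 + \frac{1}{31} = - \frac{1053}{31}$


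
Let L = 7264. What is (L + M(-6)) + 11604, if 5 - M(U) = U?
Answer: 18879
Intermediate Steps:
M(U) = 5 - U
(L + M(-6)) + 11604 = (7264 + (5 - 1*(-6))) + 11604 = (7264 + (5 + 6)) + 11604 = (7264 + 11) + 11604 = 7275 + 11604 = 18879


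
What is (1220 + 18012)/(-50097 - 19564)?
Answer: -19232/69661 ≈ -0.27608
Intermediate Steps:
(1220 + 18012)/(-50097 - 19564) = 19232/(-69661) = 19232*(-1/69661) = -19232/69661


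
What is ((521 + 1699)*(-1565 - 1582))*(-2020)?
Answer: 14112406800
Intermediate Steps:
((521 + 1699)*(-1565 - 1582))*(-2020) = (2220*(-3147))*(-2020) = -6986340*(-2020) = 14112406800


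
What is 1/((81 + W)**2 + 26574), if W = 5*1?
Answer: 1/33970 ≈ 2.9438e-5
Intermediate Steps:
W = 5
1/((81 + W)**2 + 26574) = 1/((81 + 5)**2 + 26574) = 1/(86**2 + 26574) = 1/(7396 + 26574) = 1/33970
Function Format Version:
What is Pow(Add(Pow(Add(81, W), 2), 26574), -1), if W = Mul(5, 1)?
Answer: Rational(1, 33970) ≈ 2.9438e-5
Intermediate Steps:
W = 5
Pow(Add(Pow(Add(81, W), 2), 26574), -1) = Pow(Add(Pow(Add(81, 5), 2), 26574), -1) = Pow(Add(Pow(86, 2), 26574), -1) = Pow(Add(7396, 26574), -1) = Pow(33970, -1) = Rational(1, 33970)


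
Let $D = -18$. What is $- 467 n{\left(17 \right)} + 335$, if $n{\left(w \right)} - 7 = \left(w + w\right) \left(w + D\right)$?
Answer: $12944$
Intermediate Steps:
$n{\left(w \right)} = 7 + 2 w \left(-18 + w\right)$ ($n{\left(w \right)} = 7 + \left(w + w\right) \left(w - 18\right) = 7 + 2 w \left(-18 + w\right)$)
$- 467 n{\left(17 \right)} + 335 = - 467 \left(7 - 612 + 2 \cdot 17^{2}\right) + 335 = - 467 \left(7 - 612 + 2 \cdot 289\right) + 335 = - 467 \left(7 - 612 + 578\right) + 335 = \left(-467\right) \left(-27\right) + 335 = 12609 + 335 = 12944$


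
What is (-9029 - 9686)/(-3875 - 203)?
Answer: 18715/4078 ≈ 4.5893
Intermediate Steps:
(-9029 - 9686)/(-3875 - 203) = -18715/(-4078) = -18715*(-1/4078) = 18715/4078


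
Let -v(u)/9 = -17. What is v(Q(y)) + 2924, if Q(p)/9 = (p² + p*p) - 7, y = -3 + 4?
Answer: 3077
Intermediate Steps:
y = 1
Q(p) = -63 + 18*p² (Q(p) = 9*((p² + p*p) - 7) = 9*((p² + p²) - 7) = 9*(2*p² - 7) = 9*(-7 + 2*p²) = -63 + 18*p²)
v(u) = 153 (v(u) = -9*(-17) = 153)
v(Q(y)) + 2924 = 153 + 2924 = 3077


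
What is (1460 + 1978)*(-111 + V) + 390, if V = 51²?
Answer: 8561010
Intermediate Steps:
V = 2601
(1460 + 1978)*(-111 + V) + 390 = (1460 + 1978)*(-111 + 2601) + 390 = 3438*2490 + 390 = 8560620 + 390 = 8561010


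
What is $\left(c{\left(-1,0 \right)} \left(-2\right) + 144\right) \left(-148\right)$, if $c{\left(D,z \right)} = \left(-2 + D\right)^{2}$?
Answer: $-18648$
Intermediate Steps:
$\left(c{\left(-1,0 \right)} \left(-2\right) + 144\right) \left(-148\right) = \left(\left(-2 - 1\right)^{2} \left(-2\right) + 144\right) \left(-148\right) = \left(\left(-3\right)^{2} \left(-2\right) + 144\right) \left(-148\right) = \left(9 \left(-2\right) + 144\right) \left(-148\right) = \left(-18 + 144\right) \left(-148\right) = 126 \left(-148\right) = -18648$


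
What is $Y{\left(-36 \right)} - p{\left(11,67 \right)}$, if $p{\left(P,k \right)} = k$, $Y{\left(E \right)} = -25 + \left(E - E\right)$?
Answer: $-92$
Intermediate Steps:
$Y{\left(E \right)} = -25$ ($Y{\left(E \right)} = -25 + 0 = -25$)
$Y{\left(-36 \right)} - p{\left(11,67 \right)} = -25 - 67 = -92$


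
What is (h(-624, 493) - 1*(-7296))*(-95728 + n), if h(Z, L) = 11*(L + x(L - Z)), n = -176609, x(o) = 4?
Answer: -3475837131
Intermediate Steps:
h(Z, L) = 44 + 11*L (h(Z, L) = 11*(L + 4) = 11*(4 + L) = 44 + 11*L)
(h(-624, 493) - 1*(-7296))*(-95728 + n) = ((44 + 11*493) - 1*(-7296))*(-95728 - 176609) = ((44 + 5423) + 7296)*(-272337) = (5467 + 7296)*(-272337) = 12763*(-272337) = -3475837131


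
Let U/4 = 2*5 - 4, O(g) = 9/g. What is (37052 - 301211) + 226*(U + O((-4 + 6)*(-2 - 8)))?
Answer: -2588367/10 ≈ -2.5884e+5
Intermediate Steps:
U = 24 (U = 4*(2*5 - 4) = 4*(10 - 4) = 4*6 = 24)
(37052 - 301211) + 226*(U + O((-4 + 6)*(-2 - 8))) = (37052 - 301211) + 226*(24 + 9/(((-4 + 6)*(-2 - 8)))) = -264159 + 226*(24 + 9/((2*(-10)))) = -264159 + 226*(24 + 9/(-20)) = -264159 + 226*(24 + 9*(-1/20)) = -264159 + 226*(24 - 9/20) = -264159 + 226*(471/20) = -264159 + 53223/10 = -2588367/10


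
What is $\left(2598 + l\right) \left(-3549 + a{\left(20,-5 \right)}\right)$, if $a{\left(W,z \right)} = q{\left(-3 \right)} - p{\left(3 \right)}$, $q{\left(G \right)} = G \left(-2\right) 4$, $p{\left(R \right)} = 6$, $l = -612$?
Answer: $-7012566$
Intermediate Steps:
$q{\left(G \right)} = - 8 G$ ($q{\left(G \right)} = - 2 G 4 = - 8 G$)
$a{\left(W,z \right)} = 18$ ($a{\left(W,z \right)} = \left(-8\right) \left(-3\right) - 6 = 24 - 6 = 18$)
$\left(2598 + l\right) \left(-3549 + a{\left(20,-5 \right)}\right) = \left(2598 - 612\right) \left(-3549 + 18\right) = 1986 \left(-3531\right) = -7012566$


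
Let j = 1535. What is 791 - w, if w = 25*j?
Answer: -37584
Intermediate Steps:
w = 38375 (w = 25*1535 = 38375)
791 - w = 791 - 1*38375 = 791 - 38375 = -37584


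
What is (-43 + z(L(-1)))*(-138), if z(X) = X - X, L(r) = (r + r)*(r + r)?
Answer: 5934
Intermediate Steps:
L(r) = 4*r² (L(r) = (2*r)*(2*r) = 4*r²)
z(X) = 0
(-43 + z(L(-1)))*(-138) = (-43 + 0)*(-138) = -43*(-138) = 5934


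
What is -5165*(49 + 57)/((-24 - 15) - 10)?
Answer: 547490/49 ≈ 11173.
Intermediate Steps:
-5165*(49 + 57)/((-24 - 15) - 10) = -547490/(-39 - 10) = -547490/(-49) = -547490*(-1)/49 = -5165*(-106/49) = 547490/49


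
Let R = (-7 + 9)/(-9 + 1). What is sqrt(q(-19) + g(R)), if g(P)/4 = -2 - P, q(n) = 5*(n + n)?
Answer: I*sqrt(197) ≈ 14.036*I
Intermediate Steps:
q(n) = 10*n (q(n) = 5*(2*n) = 10*n)
R = -1/4 (R = 2/(-8) = 2*(-1/8) = -1/4 ≈ -0.25000)
g(P) = -8 - 4*P (g(P) = 4*(-2 - P) = -8 - 4*P)
sqrt(q(-19) + g(R)) = sqrt(10*(-19) + (-8 - 4*(-1/4))) = sqrt(-190 + (-8 + 1)) = sqrt(-190 - 7) = sqrt(-197) = I*sqrt(197)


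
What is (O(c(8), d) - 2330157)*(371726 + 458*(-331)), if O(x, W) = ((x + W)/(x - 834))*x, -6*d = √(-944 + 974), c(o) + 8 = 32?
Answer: -7693994349472/15 + 146752*√30/135 ≈ -5.1293e+11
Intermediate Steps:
c(o) = 24 (c(o) = -8 + 32 = 24)
d = -√30/6 (d = -√(-944 + 974)/6 = -√30/6 ≈ -0.91287)
O(x, W) = x*(W + x)/(-834 + x) (O(x, W) = ((W + x)/(-834 + x))*x = x*(W + x)/(-834 + x))
(O(c(8), d) - 2330157)*(371726 + 458*(-331)) = (24*(-√30/6 + 24)/(-834 + 24) - 2330157)*(371726 + 458*(-331)) = (24*(24 - √30/6)/(-810) - 2330157)*(371726 - 151598) = (24*(-1/810)*(24 - √30/6) - 2330157)*220128 = ((-32/45 + 2*√30/405) - 2330157)*220128 = (-104857097/45 + 2*√30/405)*220128 = -7693994349472/15 + 146752*√30/135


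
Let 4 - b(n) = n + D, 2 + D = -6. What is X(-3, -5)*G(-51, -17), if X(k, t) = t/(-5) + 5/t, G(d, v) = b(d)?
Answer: 0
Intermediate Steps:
D = -8 (D = -2 - 6 = -8)
b(n) = 12 - n (b(n) = 4 - (n - 8) = 4 - (-8 + n) = 4 + (8 - n) = 12 - n)
G(d, v) = 12 - d
X(k, t) = 5/t - t/5 (X(k, t) = t*(-1/5) + 5/t = -t/5 + 5/t = 5/t - t/5)
X(-3, -5)*G(-51, -17) = (5/(-5) - 1/5*(-5))*(12 - 1*(-51)) = (5*(-1/5) + 1)*(12 + 51) = (-1 + 1)*63 = 0*63 = 0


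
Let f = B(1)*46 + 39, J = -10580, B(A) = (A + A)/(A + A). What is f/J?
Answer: -17/2116 ≈ -0.0080340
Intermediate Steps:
B(A) = 1 (B(A) = (2*A)/((2*A)) = (2*A)*(1/(2*A)) = 1)
f = 85 (f = 1*46 + 39 = 46 + 39 = 85)
f/J = 85/(-10580) = 85*(-1/10580) = -17/2116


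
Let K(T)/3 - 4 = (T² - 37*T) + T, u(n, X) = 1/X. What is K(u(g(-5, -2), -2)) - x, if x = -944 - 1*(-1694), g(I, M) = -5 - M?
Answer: -2733/4 ≈ -683.25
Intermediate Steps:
x = 750 (x = -944 + 1694 = 750)
K(T) = 12 - 108*T + 3*T² (K(T) = 12 + 3*((T² - 37*T) + T) = 12 + 3*(T² - 36*T) = 12 + (-108*T + 3*T²) = 12 - 108*T + 3*T²)
K(u(g(-5, -2), -2)) - x = (12 - 108/(-2) + 3*(1/(-2))²) - 1*750 = (12 - 108*(-½) + 3*(-½)²) - 750 = (12 + 54 + 3*(¼)) - 750 = (12 + 54 + ¾) - 750 = 267/4 - 750 = -2733/4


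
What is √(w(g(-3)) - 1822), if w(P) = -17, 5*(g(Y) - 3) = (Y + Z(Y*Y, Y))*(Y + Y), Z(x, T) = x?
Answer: I*√1839 ≈ 42.884*I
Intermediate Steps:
g(Y) = 3 + 2*Y*(Y + Y²)/5 (g(Y) = 3 + ((Y + Y*Y)*(Y + Y))/5 = 3 + ((Y + Y²)*(2*Y))/5 = 3 + (2*Y*(Y + Y²))/5 = 3 + 2*Y*(Y + Y²)/5)
√(w(g(-3)) - 1822) = √(-17 - 1822) = √(-1839) = I*√1839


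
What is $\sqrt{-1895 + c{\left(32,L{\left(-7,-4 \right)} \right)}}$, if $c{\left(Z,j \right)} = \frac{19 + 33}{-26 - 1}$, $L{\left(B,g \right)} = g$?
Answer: $\frac{i \sqrt{153651}}{9} \approx 43.554 i$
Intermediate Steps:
$c{\left(Z,j \right)} = - \frac{52}{27}$ ($c{\left(Z,j \right)} = \frac{52}{-27} = 52 \left(- \frac{1}{27}\right) = - \frac{52}{27}$)
$\sqrt{-1895 + c{\left(32,L{\left(-7,-4 \right)} \right)}} = \sqrt{-1895 - \frac{52}{27}} = \sqrt{- \frac{51217}{27}} = \frac{i \sqrt{153651}}{9}$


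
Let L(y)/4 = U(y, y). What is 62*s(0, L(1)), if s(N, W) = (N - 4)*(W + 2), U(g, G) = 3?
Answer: -3472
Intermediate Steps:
L(y) = 12 (L(y) = 4*3 = 12)
s(N, W) = (-4 + N)*(2 + W)
62*s(0, L(1)) = 62*(-8 - 4*12 + 2*0 + 0*12) = 62*(-8 - 48 + 0 + 0) = 62*(-56) = -3472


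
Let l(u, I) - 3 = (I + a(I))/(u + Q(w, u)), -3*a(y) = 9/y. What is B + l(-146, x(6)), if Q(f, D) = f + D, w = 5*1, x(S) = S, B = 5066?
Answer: 2909595/574 ≈ 5069.0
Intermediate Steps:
a(y) = -3/y
w = 5
Q(f, D) = D + f
l(u, I) = 3 + (I - 3/I)/(5 + 2*u) (l(u, I) = 3 + (I - 3/I)/(u + (u + 5)) = 3 + (I - 3/I)/(u + (5 + u)) = 3 + (I - 3/I)/(5 + 2*u))
B + l(-146, x(6)) = 5066 + (-3 + 6*(15 + 6 + 6*(-146)))/(6*(5 + 2*(-146))) = 5066 + (-3 + 6*(15 + 6 - 876))/(6*(5 - 292)) = 5066 + (⅙)*(-3 + 6*(-855))/(-287) = 5066 + (⅙)*(-1/287)*(-3 - 5130) = 5066 + (⅙)*(-1/287)*(-5133) = 5066 + 1711/574 = 2909595/574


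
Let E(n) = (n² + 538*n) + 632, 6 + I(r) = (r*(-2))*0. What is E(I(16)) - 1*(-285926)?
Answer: 283366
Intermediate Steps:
I(r) = -6 (I(r) = -6 + (r*(-2))*0 = -6 - 2*r*0 = -6 + 0 = -6)
E(n) = 632 + n² + 538*n
E(I(16)) - 1*(-285926) = (632 + (-6)² + 538*(-6)) - 1*(-285926) = (632 + 36 - 3228) + 285926 = -2560 + 285926 = 283366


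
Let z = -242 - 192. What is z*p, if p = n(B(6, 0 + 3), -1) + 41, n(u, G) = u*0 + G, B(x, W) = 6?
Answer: -17360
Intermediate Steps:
n(u, G) = G (n(u, G) = 0 + G = G)
z = -434
p = 40 (p = -1 + 41 = 40)
z*p = -434*40 = -17360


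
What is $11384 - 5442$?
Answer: $5942$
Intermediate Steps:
$11384 - 5442 = 5942$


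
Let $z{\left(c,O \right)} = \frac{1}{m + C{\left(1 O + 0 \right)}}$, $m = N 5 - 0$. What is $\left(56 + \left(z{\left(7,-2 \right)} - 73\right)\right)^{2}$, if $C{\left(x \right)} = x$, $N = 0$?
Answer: $\frac{1225}{4} \approx 306.25$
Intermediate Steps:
$m = 0$ ($m = 0 \cdot 5 - 0 = 0 + 0 = 0$)
$z{\left(c,O \right)} = \frac{1}{O}$ ($z{\left(c,O \right)} = \frac{1}{0 + \left(1 O + 0\right)} = \frac{1}{0 + \left(O + 0\right)} = \frac{1}{0 + O} = \frac{1}{O}$)
$\left(56 + \left(z{\left(7,-2 \right)} - 73\right)\right)^{2} = \left(56 - \left(73 - \frac{1}{-2}\right)\right)^{2} = \left(56 - \frac{147}{2}\right)^{2} = \left(- \frac{35}{2}\right)^{2} = \frac{1225}{4}$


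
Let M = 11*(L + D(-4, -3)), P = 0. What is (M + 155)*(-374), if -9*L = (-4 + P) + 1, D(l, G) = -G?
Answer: -215050/3 ≈ -71683.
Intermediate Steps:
L = ⅓ (L = -((-4 + 0) + 1)/9 = -(-4 + 1)/9 = -⅑*(-3) = ⅓ ≈ 0.33333)
M = 110/3 (M = 11*(⅓ - 1*(-3)) = 11*(⅓ + 3) = 11*(10/3) = 110/3 ≈ 36.667)
(M + 155)*(-374) = (110/3 + 155)*(-374) = (575/3)*(-374) = -215050/3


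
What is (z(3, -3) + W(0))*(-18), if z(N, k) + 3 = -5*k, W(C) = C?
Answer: -216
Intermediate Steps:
z(N, k) = -3 - 5*k
(z(3, -3) + W(0))*(-18) = ((-3 - 5*(-3)) + 0)*(-18) = ((-3 + 15) + 0)*(-18) = (12 + 0)*(-18) = 12*(-18) = -216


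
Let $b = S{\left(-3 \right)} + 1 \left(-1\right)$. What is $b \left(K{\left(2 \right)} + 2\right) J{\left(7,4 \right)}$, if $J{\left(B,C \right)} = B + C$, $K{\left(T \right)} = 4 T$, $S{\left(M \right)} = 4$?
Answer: $330$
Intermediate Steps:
$b = 3$ ($b = 4 + 1 \left(-1\right) = 4 - 1 = 3$)
$b \left(K{\left(2 \right)} + 2\right) J{\left(7,4 \right)} = 3 \left(4 \cdot 2 + 2\right) \left(7 + 4\right) = 3 \left(8 + 2\right) 11 = 3 \cdot 10 \cdot 11 = 30 \cdot 11 = 330$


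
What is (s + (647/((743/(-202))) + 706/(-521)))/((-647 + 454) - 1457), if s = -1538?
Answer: 331990273/319359975 ≈ 1.0395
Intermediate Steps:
(s + (647/((743/(-202))) + 706/(-521)))/((-647 + 454) - 1457) = (-1538 + (647/((743/(-202))) + 706/(-521)))/((-647 + 454) - 1457) = (-1538 + (647/((743*(-1/202))) + 706*(-1/521)))/(-193 - 1457) = (-1538 + (647/(-743/202) - 706/521))/(-1650) = -(-1538 + (647*(-202/743) - 706/521))/1650 = -(-1538 + (-130694/743 - 706/521))/1650 = -(-1538 - 68616132/387103)/1650 = -1/1650*(-663980546/387103) = 331990273/319359975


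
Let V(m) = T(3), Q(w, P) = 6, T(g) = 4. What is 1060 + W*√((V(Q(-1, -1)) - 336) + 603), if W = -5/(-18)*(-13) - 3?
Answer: 1060 - 119*√271/18 ≈ 951.17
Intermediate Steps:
V(m) = 4
W = -119/18 (W = -5*(-1/18)*(-13) - 3 = (5/18)*(-13) - 3 = -65/18 - 3 = -119/18 ≈ -6.6111)
1060 + W*√((V(Q(-1, -1)) - 336) + 603) = 1060 - 119*√((4 - 336) + 603)/18 = 1060 - 119*√(-332 + 603)/18 = 1060 - 119*√271/18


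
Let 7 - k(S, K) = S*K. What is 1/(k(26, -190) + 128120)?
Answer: 1/133067 ≈ 7.5150e-6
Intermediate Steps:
k(S, K) = 7 - K*S (k(S, K) = 7 - S*K = 7 - K*S)
1/(k(26, -190) + 128120) = 1/((7 - 1*(-190)*26) + 128120) = 1/((7 + 4940) + 128120) = 1/(4947 + 128120) = 1/133067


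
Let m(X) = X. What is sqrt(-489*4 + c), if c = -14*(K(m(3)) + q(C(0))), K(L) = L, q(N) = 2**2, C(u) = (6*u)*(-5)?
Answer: I*sqrt(2054) ≈ 45.321*I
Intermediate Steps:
C(u) = -30*u
q(N) = 4
c = -98 (c = -14*(3 + 4) = -14*7 = -98)
sqrt(-489*4 + c) = sqrt(-489*4 - 98) = sqrt(-1956 - 98) = sqrt(-2054) = I*sqrt(2054)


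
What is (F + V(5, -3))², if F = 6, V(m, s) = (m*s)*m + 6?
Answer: 3969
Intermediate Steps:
V(m, s) = 6 + s*m² (V(m, s) = s*m² + 6 = 6 + s*m²)
(F + V(5, -3))² = (6 + (6 - 3*5²))² = (6 + (6 - 3*25))² = (6 + (6 - 75))² = (6 - 69)² = (-63)² = 3969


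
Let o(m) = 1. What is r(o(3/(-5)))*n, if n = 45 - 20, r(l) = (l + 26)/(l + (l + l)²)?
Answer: 135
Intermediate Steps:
r(l) = (26 + l)/(l + 4*l²) (r(l) = (26 + l)/(l + (2*l)²) = (26 + l)/(l + 4*l²))
n = 25
r(o(3/(-5)))*n = ((26 + 1)/(1*(1 + 4*1)))*25 = (1*27/(1 + 4))*25 = (1*27/5)*25 = (1*(⅕)*27)*25 = (27/5)*25 = 135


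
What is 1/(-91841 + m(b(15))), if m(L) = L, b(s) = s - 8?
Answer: -1/91834 ≈ -1.0889e-5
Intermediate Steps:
b(s) = -8 + s
1/(-91841 + m(b(15))) = 1/(-91841 + (-8 + 15)) = 1/(-91841 + 7) = 1/(-91834) = -1/91834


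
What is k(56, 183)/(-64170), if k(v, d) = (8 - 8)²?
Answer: 0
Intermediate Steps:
k(v, d) = 0 (k(v, d) = 0² = 0)
k(56, 183)/(-64170) = 0/(-64170) = 0*(-1/64170) = 0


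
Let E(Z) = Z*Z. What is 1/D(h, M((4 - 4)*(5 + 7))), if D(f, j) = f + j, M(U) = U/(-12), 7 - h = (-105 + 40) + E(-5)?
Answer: 1/47 ≈ 0.021277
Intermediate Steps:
E(Z) = Z²
h = 47 (h = 7 - ((-105 + 40) + (-5)²) = 7 - (-65 + 25) = 7 - 1*(-40) = 7 + 40 = 47)
M(U) = -U/12 (M(U) = U*(-1/12) = -U/12)
1/D(h, M((4 - 4)*(5 + 7))) = 1/(47 - (4 - 4)*(5 + 7)/12) = 1/(47 - 0*12) = 1/(47 - 1/12*0) = 1/(47 + 0) = 1/47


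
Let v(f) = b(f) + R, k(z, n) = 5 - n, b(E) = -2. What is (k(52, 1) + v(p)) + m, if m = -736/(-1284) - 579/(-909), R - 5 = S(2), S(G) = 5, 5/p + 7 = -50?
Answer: 428287/32421 ≈ 13.210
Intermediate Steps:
p = -5/57 (p = 5/(-7 - 50) = 5/(-57) = 5*(-1/57) = -5/57 ≈ -0.087719)
R = 10 (R = 5 + 5 = 10)
v(f) = 8 (v(f) = -2 + 10 = 8)
m = 39235/32421 (m = -736*(-1/1284) - 579*(-1/909) = 184/321 + 193/303 = 39235/32421 ≈ 1.2102)
(k(52, 1) + v(p)) + m = ((5 - 1*1) + 8) + 39235/32421 = ((5 - 1) + 8) + 39235/32421 = (4 + 8) + 39235/32421 = 12 + 39235/32421 = 428287/32421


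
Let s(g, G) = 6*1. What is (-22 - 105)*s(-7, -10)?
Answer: -762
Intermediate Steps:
s(g, G) = 6
(-22 - 105)*s(-7, -10) = (-22 - 105)*6 = -127*6 = -762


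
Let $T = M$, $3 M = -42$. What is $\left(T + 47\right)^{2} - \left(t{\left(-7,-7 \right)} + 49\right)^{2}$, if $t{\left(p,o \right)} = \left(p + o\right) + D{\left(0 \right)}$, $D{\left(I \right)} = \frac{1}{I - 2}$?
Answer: $- \frac{405}{4} \approx -101.25$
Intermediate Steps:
$M = -14$ ($M = \frac{1}{3} \left(-42\right) = -14$)
$D{\left(I \right)} = \frac{1}{-2 + I}$
$t{\left(p,o \right)} = - \frac{1}{2} + o + p$ ($t{\left(p,o \right)} = \left(p + o\right) + \frac{1}{-2 + 0} = \left(o + p\right) + \frac{1}{-2} = \left(o + p\right) - \frac{1}{2} = - \frac{1}{2} + o + p$)
$T = -14$
$\left(T + 47\right)^{2} - \left(t{\left(-7,-7 \right)} + 49\right)^{2} = \left(-14 + 47\right)^{2} - \left(\left(- \frac{1}{2} - 7 - 7\right) + 49\right)^{2} = 33^{2} - \left(- \frac{29}{2} + 49\right)^{2} = 1089 - \left(\frac{69}{2}\right)^{2} = 1089 - \frac{4761}{4} = - \frac{405}{4}$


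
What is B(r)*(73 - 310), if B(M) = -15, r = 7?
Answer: 3555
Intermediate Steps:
B(r)*(73 - 310) = -15*(73 - 310) = -15*(-237) = 3555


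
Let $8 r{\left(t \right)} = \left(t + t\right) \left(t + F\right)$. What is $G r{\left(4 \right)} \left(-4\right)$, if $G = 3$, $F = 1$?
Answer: $-60$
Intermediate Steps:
$r{\left(t \right)} = \frac{t \left(1 + t\right)}{4}$ ($r{\left(t \right)} = \frac{\left(t + t\right) \left(t + 1\right)}{8} = \frac{2 t \left(1 + t\right)}{8} = \frac{t \left(1 + t\right)}{4}$)
$G r{\left(4 \right)} \left(-4\right) = 3 \cdot \frac{1}{4} \cdot 4 \left(1 + 4\right) \left(-4\right) = 3 \cdot \frac{1}{4} \cdot 4 \cdot 5 \left(-4\right) = 3 \cdot 5 \left(-4\right) = 15 \left(-4\right) = -60$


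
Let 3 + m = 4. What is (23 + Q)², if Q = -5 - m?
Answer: 289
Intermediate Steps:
m = 1 (m = -3 + 4 = 1)
Q = -6 (Q = -5 - 1*1 = -5 - 1 = -6)
(23 + Q)² = (23 - 6)² = 17² = 289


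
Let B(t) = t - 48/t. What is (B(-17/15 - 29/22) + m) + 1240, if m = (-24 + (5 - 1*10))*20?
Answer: 180772919/266970 ≈ 677.13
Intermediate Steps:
m = -580 (m = (-24 + (5 - 10))*20 = (-24 - 5)*20 = -29*20 = -580)
(B(-17/15 - 29/22) + m) + 1240 = (((-17/15 - 29/22) - 48/(-17/15 - 29/22)) - 580) + 1240 = ((-809/330 - 48/(-809/330)) - 580) + 1240 = ((-809/330 - 48*(-330/809)) - 580) + 1240 = ((-809/330 + 15840/809) - 580) + 1240 = (4572719/266970 - 580) + 1240 = -150269881/266970 + 1240 = 180772919/266970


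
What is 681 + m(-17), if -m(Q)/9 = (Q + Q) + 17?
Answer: 834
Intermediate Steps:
m(Q) = -153 - 18*Q (m(Q) = -9*((Q + Q) + 17) = -9*(2*Q + 17) = -9*(17 + 2*Q) = -153 - 18*Q)
681 + m(-17) = 681 + (-153 - 18*(-17)) = 681 + (-153 + 306) = 681 + 153 = 834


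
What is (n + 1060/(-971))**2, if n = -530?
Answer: 265936176100/942841 ≈ 2.8206e+5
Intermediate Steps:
(n + 1060/(-971))**2 = (-530 + 1060/(-971))**2 = (-530 + 1060*(-1/971))**2 = (-530 - 1060/971)**2 = (-515690/971)**2 = 265936176100/942841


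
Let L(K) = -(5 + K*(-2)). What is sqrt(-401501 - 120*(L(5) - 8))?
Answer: I*sqrt(401141) ≈ 633.36*I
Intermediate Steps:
L(K) = -5 + 2*K (L(K) = -(5 - 2*K) = -5 + 2*K)
sqrt(-401501 - 120*(L(5) - 8)) = sqrt(-401501 - 120*((-5 + 2*5) - 8)) = sqrt(-401501 - 120*((-5 + 10) - 8)) = sqrt(-401501 - 120*(5 - 8)) = sqrt(-401501 - 120*(-3)) = sqrt(-401501 + 360) = sqrt(-401141) = I*sqrt(401141)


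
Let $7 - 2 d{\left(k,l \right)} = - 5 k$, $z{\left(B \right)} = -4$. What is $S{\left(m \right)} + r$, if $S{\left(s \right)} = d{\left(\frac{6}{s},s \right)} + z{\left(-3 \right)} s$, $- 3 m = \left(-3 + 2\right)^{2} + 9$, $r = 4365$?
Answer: $\frac{13132}{3} \approx 4377.3$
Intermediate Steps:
$d{\left(k,l \right)} = \frac{7}{2} + \frac{5 k}{2}$ ($d{\left(k,l \right)} = \frac{7}{2} - \frac{\left(-5\right) k}{2} = \frac{7}{2} + \frac{5 k}{2}$)
$m = - \frac{10}{3}$ ($m = - \frac{\left(-3 + 2\right)^{2} + 9}{3} = - \frac{\left(-1\right)^{2} + 9}{3} = - \frac{1 + 9}{3} = \left(- \frac{1}{3}\right) 10 = - \frac{10}{3} \approx -3.3333$)
$S{\left(s \right)} = \frac{7}{2} - 4 s + \frac{15}{s}$ ($S{\left(s \right)} = \left(\frac{7}{2} + \frac{5 \frac{6}{s}}{2}\right) - 4 s = \left(\frac{7}{2} + \frac{15}{s}\right) - 4 s = \frac{7}{2} - 4 s + \frac{15}{s}$)
$S{\left(m \right)} + r = \left(\frac{7}{2} - - \frac{40}{3} + \frac{15}{- \frac{10}{3}}\right) + 4365 = \left(\frac{7}{2} + \frac{40}{3} + 15 \left(- \frac{3}{10}\right)\right) + 4365 = \left(\frac{7}{2} + \frac{40}{3} - \frac{9}{2}\right) + 4365 = \frac{37}{3} + 4365 = \frac{13132}{3}$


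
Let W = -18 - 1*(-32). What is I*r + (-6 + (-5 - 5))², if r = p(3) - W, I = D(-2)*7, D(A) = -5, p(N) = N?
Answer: 641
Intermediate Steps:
I = -35 (I = -5*7 = -35)
W = 14 (W = -18 + 32 = 14)
r = -11 (r = 3 - 1*14 = 3 - 14 = -11)
I*r + (-6 + (-5 - 5))² = -35*(-11) + (-6 + (-5 - 5))² = 385 + (-6 - 10)² = 385 + (-16)² = 385 + 256 = 641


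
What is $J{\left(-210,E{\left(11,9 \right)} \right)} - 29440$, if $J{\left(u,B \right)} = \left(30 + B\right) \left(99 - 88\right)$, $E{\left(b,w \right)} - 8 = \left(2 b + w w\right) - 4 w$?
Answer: $-28285$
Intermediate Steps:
$E{\left(b,w \right)} = 8 + w^{2} - 4 w + 2 b$ ($E{\left(b,w \right)} = 8 - \left(- 2 b + 4 w - w w\right) = 8 - \left(- w^{2} - 2 b + 4 w\right) = 8 + \left(w^{2} - 4 w + 2 b\right) = 8 + w^{2} - 4 w + 2 b$)
$J{\left(u,B \right)} = 330 + 11 B$ ($J{\left(u,B \right)} = \left(30 + B\right) 11 = 330 + 11 B$)
$J{\left(-210,E{\left(11,9 \right)} \right)} - 29440 = \left(330 + 11 \left(8 + 9^{2} - 36 + 2 \cdot 11\right)\right) - 29440 = \left(330 + 11 \left(8 + 81 - 36 + 22\right)\right) - 29440 = \left(330 + 11 \cdot 75\right) - 29440 = \left(330 + 825\right) - 29440 = 1155 - 29440 = -28285$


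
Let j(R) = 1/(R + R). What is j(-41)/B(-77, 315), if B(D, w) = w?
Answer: -1/25830 ≈ -3.8715e-5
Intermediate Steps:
j(R) = 1/(2*R)
j(-41)/B(-77, 315) = ((½)/(-41))/315 = ((½)*(-1/41))*(1/315) = -1/82*1/315 = -1/25830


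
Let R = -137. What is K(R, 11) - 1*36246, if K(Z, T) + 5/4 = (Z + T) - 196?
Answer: -146277/4 ≈ -36569.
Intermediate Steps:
K(Z, T) = -789/4 + T + Z (K(Z, T) = -5/4 + ((Z + T) - 196) = -5/4 + ((T + Z) - 196) = -5/4 + (-196 + T + Z) = -789/4 + T + Z)
K(R, 11) - 1*36246 = (-789/4 + 11 - 137) - 1*36246 = -1293/4 - 36246 = -146277/4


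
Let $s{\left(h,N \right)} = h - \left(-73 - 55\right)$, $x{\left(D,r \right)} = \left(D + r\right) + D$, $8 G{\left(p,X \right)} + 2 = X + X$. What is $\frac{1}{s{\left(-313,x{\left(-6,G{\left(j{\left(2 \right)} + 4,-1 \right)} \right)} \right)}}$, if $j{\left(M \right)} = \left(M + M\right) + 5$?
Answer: $- \frac{1}{185} \approx -0.0054054$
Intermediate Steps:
$j{\left(M \right)} = 5 + 2 M$ ($j{\left(M \right)} = 2 M + 5 = 5 + 2 M$)
$G{\left(p,X \right)} = - \frac{1}{4} + \frac{X}{4}$ ($G{\left(p,X \right)} = - \frac{1}{4} + \frac{X + X}{8} = - \frac{1}{4} + \frac{2 X}{8} = - \frac{1}{4} + \frac{X}{4}$)
$x{\left(D,r \right)} = r + 2 D$
$s{\left(h,N \right)} = 128 + h$ ($s{\left(h,N \right)} = h - \left(-73 - 55\right) = h - -128 = h + 128 = 128 + h$)
$\frac{1}{s{\left(-313,x{\left(-6,G{\left(j{\left(2 \right)} + 4,-1 \right)} \right)} \right)}} = \frac{1}{128 - 313} = \frac{1}{-185} = - \frac{1}{185}$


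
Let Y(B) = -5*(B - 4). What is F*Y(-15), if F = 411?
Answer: 39045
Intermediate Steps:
Y(B) = 20 - 5*B (Y(B) = -5*(-4 + B) = 20 - 5*B)
F*Y(-15) = 411*(20 - 5*(-15)) = 411*(20 + 75) = 411*95 = 39045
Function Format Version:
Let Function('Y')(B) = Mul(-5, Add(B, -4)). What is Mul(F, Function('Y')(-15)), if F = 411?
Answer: 39045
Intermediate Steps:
Function('Y')(B) = Add(20, Mul(-5, B)) (Function('Y')(B) = Mul(-5, Add(-4, B)) = Add(20, Mul(-5, B)))
Mul(F, Function('Y')(-15)) = Mul(411, Add(20, Mul(-5, -15))) = Mul(411, Add(20, 75)) = Mul(411, 95) = 39045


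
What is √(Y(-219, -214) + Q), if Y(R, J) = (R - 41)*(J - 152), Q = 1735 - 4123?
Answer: 6*√2577 ≈ 304.58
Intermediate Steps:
Q = -2388
Y(R, J) = (-152 + J)*(-41 + R) (Y(R, J) = (-41 + R)*(-152 + J) = (-152 + J)*(-41 + R))
√(Y(-219, -214) + Q) = √((6232 - 152*(-219) - 41*(-214) - 214*(-219)) - 2388) = √((6232 + 33288 + 8774 + 46866) - 2388) = √(95160 - 2388) = √92772 = 6*√2577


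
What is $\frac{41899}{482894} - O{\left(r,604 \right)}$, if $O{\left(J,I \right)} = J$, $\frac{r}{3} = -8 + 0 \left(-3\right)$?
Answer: $\frac{11631355}{482894} \approx 24.087$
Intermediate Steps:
$r = -24$ ($r = 3 \left(-8 + 0 \left(-3\right)\right) = 3 \left(-8 + 0\right) = 3 \left(-8\right) = -24$)
$\frac{41899}{482894} - O{\left(r,604 \right)} = \frac{41899}{482894} - -24 = 41899 \cdot \frac{1}{482894} + 24 = \frac{41899}{482894} + 24 = \frac{11631355}{482894}$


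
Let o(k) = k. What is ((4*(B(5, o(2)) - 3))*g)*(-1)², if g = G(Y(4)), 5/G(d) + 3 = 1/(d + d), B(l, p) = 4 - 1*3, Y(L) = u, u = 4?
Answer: 320/23 ≈ 13.913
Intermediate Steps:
Y(L) = 4
B(l, p) = 1 (B(l, p) = 4 - 3 = 1)
G(d) = 5/(-3 + 1/(2*d)) (G(d) = 5/(-3 + 1/(d + d)) = 5/(-3 + 1/(2*d)))
g = -40/23 (g = -10*4/(-1 + 6*4) = -10*4/(-1 + 24) = -10*4/23 = -10*4*1/23 = -40/23 ≈ -1.7391)
((4*(B(5, o(2)) - 3))*g)*(-1)² = ((4*(1 - 3))*(-40/23))*(-1)² = ((4*(-2))*(-40/23))*1 = -8*(-40/23)*1 = (320/23)*1 = 320/23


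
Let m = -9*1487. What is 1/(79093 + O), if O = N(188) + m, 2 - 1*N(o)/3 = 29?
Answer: 1/65629 ≈ 1.5237e-5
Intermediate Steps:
m = -13383
N(o) = -81 (N(o) = 6 - 3*29 = 6 - 87 = -81)
O = -13464 (O = -81 - 13383 = -13464)
1/(79093 + O) = 1/(79093 - 13464) = 1/65629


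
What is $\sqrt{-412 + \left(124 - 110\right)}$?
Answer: $i \sqrt{398} \approx 19.95 i$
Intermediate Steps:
$\sqrt{-412 + \left(124 - 110\right)} = \sqrt{-412 + 14} = \sqrt{-398} = i \sqrt{398}$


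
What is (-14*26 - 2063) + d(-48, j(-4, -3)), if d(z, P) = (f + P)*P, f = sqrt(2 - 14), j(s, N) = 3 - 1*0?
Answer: -2418 + 6*I*sqrt(3) ≈ -2418.0 + 10.392*I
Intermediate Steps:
j(s, N) = 3 (j(s, N) = 3 + 0 = 3)
f = 2*I*sqrt(3) (f = sqrt(-12) = 2*I*sqrt(3) ≈ 3.4641*I)
d(z, P) = P*(P + 2*I*sqrt(3)) (d(z, P) = (2*I*sqrt(3) + P)*P = (P + 2*I*sqrt(3))*P = P*(P + 2*I*sqrt(3)))
(-14*26 - 2063) + d(-48, j(-4, -3)) = (-14*26 - 2063) + 3*(3 + 2*I*sqrt(3)) = (-364 - 2063) + (9 + 6*I*sqrt(3)) = -2427 + (9 + 6*I*sqrt(3)) = -2418 + 6*I*sqrt(3)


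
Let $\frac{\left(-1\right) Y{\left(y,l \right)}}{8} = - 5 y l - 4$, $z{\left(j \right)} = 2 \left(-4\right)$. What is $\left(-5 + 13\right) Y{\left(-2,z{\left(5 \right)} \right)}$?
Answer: $5376$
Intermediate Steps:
$z{\left(j \right)} = -8$
$Y{\left(y,l \right)} = 32 + 40 l y$ ($Y{\left(y,l \right)} = - 8 \left(- 5 y l - 4\right) = - 8 \left(- 5 l y - 4\right) = - 8 \left(-4 - 5 l y\right) = 32 + 40 l y$)
$\left(-5 + 13\right) Y{\left(-2,z{\left(5 \right)} \right)} = \left(-5 + 13\right) \left(32 + 40 \left(-8\right) \left(-2\right)\right) = 8 \left(32 + 640\right) = 8 \cdot 672 = 5376$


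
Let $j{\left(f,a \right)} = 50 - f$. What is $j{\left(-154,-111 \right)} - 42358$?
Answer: $-42154$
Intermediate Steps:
$j{\left(-154,-111 \right)} - 42358 = \left(50 - -154\right) - 42358 = \left(50 + 154\right) - 42358 = 204 - 42358 = -42154$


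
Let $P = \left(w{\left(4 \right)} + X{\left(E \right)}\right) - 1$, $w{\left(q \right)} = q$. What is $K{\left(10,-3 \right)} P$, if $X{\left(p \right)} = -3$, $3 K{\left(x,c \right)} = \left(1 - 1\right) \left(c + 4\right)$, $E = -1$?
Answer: $0$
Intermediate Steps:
$K{\left(x,c \right)} = 0$ ($K{\left(x,c \right)} = \frac{\left(1 - 1\right) \left(c + 4\right)}{3} = \frac{0 \left(4 + c\right)}{3} = \frac{1}{3} \cdot 0 = 0$)
$P = 0$ ($P = \left(4 - 3\right) - 1 = 1 - 1 = 0$)
$K{\left(10,-3 \right)} P = 0 \cdot 0 = 0$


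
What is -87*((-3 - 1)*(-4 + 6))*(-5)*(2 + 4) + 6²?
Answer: -20844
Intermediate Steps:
-87*((-3 - 1)*(-4 + 6))*(-5)*(2 + 4) + 6² = -87*-4*2*(-5)*6 + 36 = -87*(-8*(-5))*6 + 36 = -3480*6 + 36 = -87*240 + 36 = -20880 + 36 = -20844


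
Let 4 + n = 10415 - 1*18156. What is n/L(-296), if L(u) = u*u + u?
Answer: -1549/17464 ≈ -0.088697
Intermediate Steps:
L(u) = u + u² (L(u) = u² + u = u + u²)
n = -7745 (n = -4 + (10415 - 1*18156) = -4 + (10415 - 18156) = -4 - 7741 = -7745)
n/L(-296) = -7745*(-1/(296*(1 - 296))) = -7745/((-296*(-295))) = -7745/87320 = -7745*1/87320 = -1549/17464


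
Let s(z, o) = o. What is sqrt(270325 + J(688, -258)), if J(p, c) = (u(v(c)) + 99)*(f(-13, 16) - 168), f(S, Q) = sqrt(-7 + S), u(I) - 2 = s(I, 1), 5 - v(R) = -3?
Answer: sqrt(253189 + 204*I*sqrt(5)) ≈ 503.18 + 0.453*I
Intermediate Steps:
v(R) = 8 (v(R) = 5 - 1*(-3) = 5 + 3 = 8)
u(I) = 3 (u(I) = 2 + 1 = 3)
J(p, c) = -17136 + 204*I*sqrt(5) (J(p, c) = (3 + 99)*(sqrt(-7 - 13) - 168) = 102*(sqrt(-20) - 168) = 102*(2*I*sqrt(5) - 168) = 102*(-168 + 2*I*sqrt(5)) = -17136 + 204*I*sqrt(5))
sqrt(270325 + J(688, -258)) = sqrt(270325 + (-17136 + 204*I*sqrt(5))) = sqrt(253189 + 204*I*sqrt(5))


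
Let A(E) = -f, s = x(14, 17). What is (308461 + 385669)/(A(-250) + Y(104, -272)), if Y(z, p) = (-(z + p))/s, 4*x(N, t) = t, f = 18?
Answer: 5900105/183 ≈ 32241.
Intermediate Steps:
x(N, t) = t/4
s = 17/4 (s = (1/4)*17 = 17/4 ≈ 4.2500)
Y(z, p) = -4*p/17 - 4*z/17 (Y(z, p) = (-(z + p))/(17/4) = -(p + z)*(4/17) = (-p - z)*(4/17) = -4*p/17 - 4*z/17)
A(E) = -18 (A(E) = -1*18 = -18)
(308461 + 385669)/(A(-250) + Y(104, -272)) = (308461 + 385669)/(-18 + (-4/17*(-272) - 4/17*104)) = 694130/(-18 + (64 - 416/17)) = 694130/(-18 + 672/17) = 694130/(366/17) = 694130*(17/366) = 5900105/183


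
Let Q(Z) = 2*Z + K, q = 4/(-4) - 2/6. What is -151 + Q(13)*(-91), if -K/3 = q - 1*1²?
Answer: -3154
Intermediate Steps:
q = -4/3 (q = 4*(-¼) - 2*⅙ = -1 - ⅓ = -4/3 ≈ -1.3333)
K = 7 (K = -3*(-4/3 - 1*1²) = -3*(-4/3 - 1*1) = -3*(-4/3 - 1) = -3*(-7/3) = 7)
Q(Z) = 7 + 2*Z (Q(Z) = 2*Z + 7 = 7 + 2*Z)
-151 + Q(13)*(-91) = -151 + (7 + 2*13)*(-91) = -151 + (7 + 26)*(-91) = -151 + 33*(-91) = -151 - 3003 = -3154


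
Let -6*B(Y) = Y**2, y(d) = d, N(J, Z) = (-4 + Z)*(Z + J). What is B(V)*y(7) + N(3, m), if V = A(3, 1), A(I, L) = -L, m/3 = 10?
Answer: 5141/6 ≈ 856.83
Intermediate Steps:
m = 30 (m = 3*10 = 30)
V = -1 (V = -1*1 = -1)
N(J, Z) = (-4 + Z)*(J + Z)
B(Y) = -Y**2/6
B(V)*y(7) + N(3, m) = -1/6*(-1)**2*7 + (30**2 - 4*3 - 4*30 + 3*30) = -1/6*1*7 + (900 - 12 - 120 + 90) = -1/6*7 + 858 = -7/6 + 858 = 5141/6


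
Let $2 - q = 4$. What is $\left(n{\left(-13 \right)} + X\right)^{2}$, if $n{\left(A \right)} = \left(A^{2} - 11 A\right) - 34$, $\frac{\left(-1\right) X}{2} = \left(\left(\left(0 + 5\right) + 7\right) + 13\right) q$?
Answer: $142884$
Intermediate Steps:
$q = -2$ ($q = 2 - 4 = -2$)
$X = 100$ ($X = - 2 \left(\left(\left(0 + 5\right) + 7\right) + 13\right) \left(-2\right) = - 2 \left(\left(5 + 7\right) + 13\right) \left(-2\right) = - 2 \left(12 + 13\right) \left(-2\right) = - 2 \cdot 25 \left(-2\right) = \left(-2\right) \left(-50\right) = 100$)
$n{\left(A \right)} = -34 + A^{2} - 11 A$
$\left(n{\left(-13 \right)} + X\right)^{2} = \left(\left(-34 + \left(-13\right)^{2} - -143\right) + 100\right)^{2} = \left(\left(-34 + 169 + 143\right) + 100\right)^{2} = \left(278 + 100\right)^{2} = 378^{2} = 142884$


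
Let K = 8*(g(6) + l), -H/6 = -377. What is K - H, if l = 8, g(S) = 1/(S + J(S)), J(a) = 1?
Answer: -15378/7 ≈ -2196.9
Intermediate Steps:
H = 2262 (H = -6*(-377) = 2262)
g(S) = 1/(1 + S) (g(S) = 1/(S + 1) = 1/(1 + S))
K = 456/7 (K = 8*(1/(1 + 6) + 8) = 8*(1/7 + 8) = 8*(57/7) = 456/7 ≈ 65.143)
K - H = 456/7 - 1*2262 = 456/7 - 2262 = -15378/7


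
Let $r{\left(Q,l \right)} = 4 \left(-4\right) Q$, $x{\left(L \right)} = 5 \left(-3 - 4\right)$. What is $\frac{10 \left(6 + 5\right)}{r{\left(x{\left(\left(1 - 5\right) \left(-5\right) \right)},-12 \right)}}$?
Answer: $\frac{11}{56} \approx 0.19643$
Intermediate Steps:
$x{\left(L \right)} = -35$ ($x{\left(L \right)} = 5 \left(-7\right) = -35$)
$r{\left(Q,l \right)} = - 16 Q$
$\frac{10 \left(6 + 5\right)}{r{\left(x{\left(\left(1 - 5\right) \left(-5\right) \right)},-12 \right)}} = \frac{10 \left(6 + 5\right)}{\left(-16\right) \left(-35\right)} = \frac{10 \cdot 11}{560} = 110 \cdot \frac{1}{560} = \frac{11}{56}$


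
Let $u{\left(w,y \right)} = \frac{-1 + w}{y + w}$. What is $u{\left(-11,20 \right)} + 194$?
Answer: $\frac{578}{3} \approx 192.67$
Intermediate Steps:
$u{\left(w,y \right)} = \frac{-1 + w}{w + y}$
$u{\left(-11,20 \right)} + 194 = \frac{-1 - 11}{-11 + 20} + 194 = \frac{1}{9} \left(-12\right) + 194 = - \frac{4}{3} + 194 = \frac{578}{3}$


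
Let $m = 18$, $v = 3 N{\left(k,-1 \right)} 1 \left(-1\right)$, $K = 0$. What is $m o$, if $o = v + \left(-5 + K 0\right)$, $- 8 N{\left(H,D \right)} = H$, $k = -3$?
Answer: $- \frac{441}{4} \approx -110.25$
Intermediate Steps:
$N{\left(H,D \right)} = - \frac{H}{8}$
$v = - \frac{9}{8}$ ($v = 3 \left(\left(- \frac{1}{8}\right) \left(-3\right)\right) 1 \left(-1\right) = 3 \cdot \frac{3}{8} \left(-1\right) = \frac{9}{8} \left(-1\right) = - \frac{9}{8} \approx -1.125$)
$o = - \frac{49}{8}$ ($o = - \frac{9}{8} + \left(-5 + 0 \cdot 0\right) = - \frac{9}{8} + \left(-5 + 0\right) = - \frac{9}{8} - 5 = - \frac{49}{8} \approx -6.125$)
$m o = 18 \left(- \frac{49}{8}\right) = - \frac{441}{4}$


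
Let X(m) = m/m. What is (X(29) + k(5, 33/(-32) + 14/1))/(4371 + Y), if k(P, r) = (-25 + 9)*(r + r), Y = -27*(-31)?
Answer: -69/868 ≈ -0.079493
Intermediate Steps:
Y = 837
X(m) = 1
k(P, r) = -32*r
(X(29) + k(5, 33/(-32) + 14/1))/(4371 + Y) = (1 - 32*(33/(-32) + 14/1))/(4371 + 837) = (1 - 32*(33*(-1/32) + 14*1))/5208 = (1 - 32*(-33/32 + 14))*(1/5208) = (1 - 32*415/32)*(1/5208) = (1 - 415)*(1/5208) = -414*1/5208 = -69/868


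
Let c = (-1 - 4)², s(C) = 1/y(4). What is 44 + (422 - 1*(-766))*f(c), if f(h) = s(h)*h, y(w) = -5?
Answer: -5896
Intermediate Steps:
s(C) = -⅕ (s(C) = 1/(-5) = -⅕)
c = 25 (c = (-5)² = 25)
f(h) = -h/5
44 + (422 - 1*(-766))*f(c) = 44 + (422 - 1*(-766))*(-⅕*25) = 44 + (422 + 766)*(-5) = 44 + 1188*(-5) = 44 - 5940 = -5896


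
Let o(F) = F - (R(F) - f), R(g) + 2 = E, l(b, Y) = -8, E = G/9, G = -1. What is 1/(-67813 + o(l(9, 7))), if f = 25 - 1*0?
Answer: -9/610145 ≈ -1.4751e-5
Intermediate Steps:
E = -⅑ (E = -1/9 = -1*⅑ = -⅑ ≈ -0.11111)
f = 25 (f = 25 + 0 = 25)
R(g) = -19/9 (R(g) = -2 - ⅑ = -19/9)
o(F) = 244/9 + F (o(F) = F - (-19/9 - 1*25) = F - (-19/9 - 25) = F - 1*(-244/9) = F + 244/9 = 244/9 + F)
1/(-67813 + o(l(9, 7))) = 1/(-67813 + (244/9 - 8)) = 1/(-67813 + 172/9) = 1/(-610145/9) = -9/610145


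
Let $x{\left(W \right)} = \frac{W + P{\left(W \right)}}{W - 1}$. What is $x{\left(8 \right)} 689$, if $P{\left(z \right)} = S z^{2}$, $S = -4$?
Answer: $- \frac{170872}{7} \approx -24410.0$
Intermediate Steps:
$P{\left(z \right)} = - 4 z^{2}$
$x{\left(W \right)} = \frac{W - 4 W^{2}}{-1 + W}$ ($x{\left(W \right)} = \frac{W - 4 W^{2}}{W - 1} = \frac{W - 4 W^{2}}{-1 + W}$)
$x{\left(8 \right)} 689 = \frac{8 \left(1 - 32\right)}{-1 + 8} \cdot 689 = \frac{8 \left(1 - 32\right)}{7} \cdot 689 = 8 \cdot \frac{1}{7} \left(-31\right) 689 = \left(- \frac{248}{7}\right) 689 = - \frac{170872}{7}$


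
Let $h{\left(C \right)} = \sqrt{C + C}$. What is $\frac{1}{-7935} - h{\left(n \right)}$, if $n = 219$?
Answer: $- \frac{1}{7935} - \sqrt{438} \approx -20.929$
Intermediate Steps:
$h{\left(C \right)} = \sqrt{2} \sqrt{C}$ ($h{\left(C \right)} = \sqrt{2 C} = \sqrt{2} \sqrt{C}$)
$\frac{1}{-7935} - h{\left(n \right)} = \frac{1}{-7935} - \sqrt{2} \sqrt{219} = - \frac{1}{7935} - \sqrt{438}$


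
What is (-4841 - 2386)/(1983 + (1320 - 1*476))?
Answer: -657/257 ≈ -2.5564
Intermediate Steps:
(-4841 - 2386)/(1983 + (1320 - 1*476)) = -7227/(1983 + (1320 - 476)) = -7227/(1983 + 844) = -7227/2827 = -7227*1/2827 = -657/257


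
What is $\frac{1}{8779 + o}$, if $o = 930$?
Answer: $\frac{1}{9709} \approx 0.000103$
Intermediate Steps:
$\frac{1}{8779 + o} = \frac{1}{8779 + 930} = \frac{1}{9709}$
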